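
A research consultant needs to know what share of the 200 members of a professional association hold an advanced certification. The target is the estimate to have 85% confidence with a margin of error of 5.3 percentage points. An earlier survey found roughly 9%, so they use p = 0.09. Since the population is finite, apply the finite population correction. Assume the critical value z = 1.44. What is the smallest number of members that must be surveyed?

47

Unadjusted: n₀ = 1.44² × 0.09 × 0.91 / 0.053² ≈ 60.46, so n₀ = 61.
Finite population correction with N = 200: n = n₀ / (1 + (n₀−1)/N) = 61 / (1 + 60/200) = 61 / 1.3000 ≈ 46.92.
Rounding up, n = 47.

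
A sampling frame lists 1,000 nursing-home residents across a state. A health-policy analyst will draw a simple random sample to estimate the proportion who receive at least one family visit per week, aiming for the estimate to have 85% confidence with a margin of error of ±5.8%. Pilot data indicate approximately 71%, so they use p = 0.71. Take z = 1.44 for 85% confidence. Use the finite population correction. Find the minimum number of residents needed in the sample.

Unadjusted: n₀ = 1.44² × 0.71 × 0.29 / 0.058² ≈ 126.92, so n₀ = 127.
Finite population correction with N = 1,000: n = n₀ / (1 + (n₀−1)/N) = 127 / (1 + 126/1000) = 127 / 1.1260 ≈ 112.79.
Rounding up, n = 113.

113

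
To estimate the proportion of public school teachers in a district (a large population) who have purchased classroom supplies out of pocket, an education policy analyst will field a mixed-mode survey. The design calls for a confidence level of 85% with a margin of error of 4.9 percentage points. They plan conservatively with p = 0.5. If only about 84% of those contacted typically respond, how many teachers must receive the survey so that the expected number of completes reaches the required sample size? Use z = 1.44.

258

Completed interviews needed: n₀ = 1.44² × 0.2500 / 0.049² ≈ 215.91 → 216.
At an 84% response rate, contacts needed = 216 / 0.84 ≈ 257.14 → 258.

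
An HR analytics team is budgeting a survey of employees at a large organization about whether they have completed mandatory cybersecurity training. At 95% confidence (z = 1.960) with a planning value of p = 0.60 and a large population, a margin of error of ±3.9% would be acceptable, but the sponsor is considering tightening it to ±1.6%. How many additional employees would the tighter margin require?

At ±3.9%: n = 1.960² × 0.2400 / 0.039² ≈ 606.17 → 607.
At ±1.6%: n = 1.960² × 0.2400 / 0.016² ≈ 3601.50 → 3602.
Additional respondents: 3602 − 607 = 2995.

2995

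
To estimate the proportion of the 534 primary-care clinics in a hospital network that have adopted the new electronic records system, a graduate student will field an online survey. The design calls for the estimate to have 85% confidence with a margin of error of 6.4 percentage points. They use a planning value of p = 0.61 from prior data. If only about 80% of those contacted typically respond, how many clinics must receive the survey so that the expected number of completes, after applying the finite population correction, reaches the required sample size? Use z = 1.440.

124

Completed interviews needed (unadjusted): n₀ = 1.440² × 0.2379 / 0.064² ≈ 120.44 → 121.
FPC for N = 534: n = 121 / (1 + 120/534) = 121 / 1.2247 ≈ 98.80 → 99.
At an 80% response rate, contacts needed = 99 / 0.80 ≈ 123.75 → 124.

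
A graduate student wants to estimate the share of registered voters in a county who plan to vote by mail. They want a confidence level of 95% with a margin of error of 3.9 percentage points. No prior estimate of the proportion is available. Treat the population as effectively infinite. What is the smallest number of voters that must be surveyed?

For 95% confidence, z = 1.960.
With no prior estimate, use p = 0.5, giving p(1−p) = 0.25.
n = z²·p(1−p)/E² = 1.960² × 0.2500 / 0.039² = 3.8416 × 0.2500 / 0.001521 ≈ 631.43.
Rounding up gives n = 632.

632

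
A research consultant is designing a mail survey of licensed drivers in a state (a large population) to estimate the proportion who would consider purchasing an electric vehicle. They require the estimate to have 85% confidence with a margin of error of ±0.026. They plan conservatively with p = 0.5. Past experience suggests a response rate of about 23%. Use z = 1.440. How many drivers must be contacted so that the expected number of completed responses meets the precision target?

Completed interviews needed: n₀ = 1.440² × 0.2500 / 0.026² ≈ 766.86 → 767.
At a 23% response rate, contacts needed = 767 / 0.23 ≈ 3334.78 → 3335.

3335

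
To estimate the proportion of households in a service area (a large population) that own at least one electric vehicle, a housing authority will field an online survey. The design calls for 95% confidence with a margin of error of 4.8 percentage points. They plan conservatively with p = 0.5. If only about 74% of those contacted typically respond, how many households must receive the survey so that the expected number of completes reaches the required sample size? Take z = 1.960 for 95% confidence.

564

Completed interviews needed: n₀ = 1.960² × 0.2500 / 0.048² ≈ 416.84 → 417.
At a 74% response rate, contacts needed = 417 / 0.74 ≈ 563.51 → 564.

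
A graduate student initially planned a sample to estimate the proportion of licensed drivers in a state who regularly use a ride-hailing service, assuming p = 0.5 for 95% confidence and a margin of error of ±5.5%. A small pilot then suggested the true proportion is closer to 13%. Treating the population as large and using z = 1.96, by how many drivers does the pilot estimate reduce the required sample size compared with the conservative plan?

Conservative (p = 0.5): n = 1.96² × 0.25 / 0.055² ≈ 317.49 → 318.
Using p = 0.13: p(1−p) = 0.1131, so n = 1.96² × 0.1131 / 0.055² ≈ 143.63 → 144.
Reduction: 318 − 144 = 174.

174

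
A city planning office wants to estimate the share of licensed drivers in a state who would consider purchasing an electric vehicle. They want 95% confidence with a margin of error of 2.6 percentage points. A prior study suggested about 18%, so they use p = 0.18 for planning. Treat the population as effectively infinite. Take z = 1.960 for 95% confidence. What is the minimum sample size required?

839

With p = 0.18, p(1−p) = 0.1476.
n = z²·p(1−p)/E² = 1.960² × 0.1476 / 0.026² = 3.8416 × 0.1476 / 0.000676 ≈ 838.79.
Rounding up gives n = 839.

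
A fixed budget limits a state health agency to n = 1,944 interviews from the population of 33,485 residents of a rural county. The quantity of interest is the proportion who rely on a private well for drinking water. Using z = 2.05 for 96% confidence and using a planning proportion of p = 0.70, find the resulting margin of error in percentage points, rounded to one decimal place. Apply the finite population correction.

Finite-population factor: (N−n)/(N−1) = (33485−1944)/(33485−1) = 0.9420.
SE(p̂) = √[p(1−p)/n · (N−n)/(N−1)] = √[0.2100/1944 × 0.9420] = 0.01009.
E = z × SE = 2.05 × 0.01009 = 0.02068 ≈ 2.1 percentage points.

2.1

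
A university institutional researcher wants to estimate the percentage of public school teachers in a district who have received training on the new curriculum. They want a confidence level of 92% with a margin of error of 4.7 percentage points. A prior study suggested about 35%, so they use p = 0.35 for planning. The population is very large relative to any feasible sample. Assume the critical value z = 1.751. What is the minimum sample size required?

316

With p = 0.35, p(1−p) = 0.2275.
n = z²·p(1−p)/E² = 1.751² × 0.2275 / 0.047² = 3.0660 × 0.2275 / 0.002209 ≈ 315.76.
Rounding up gives n = 316.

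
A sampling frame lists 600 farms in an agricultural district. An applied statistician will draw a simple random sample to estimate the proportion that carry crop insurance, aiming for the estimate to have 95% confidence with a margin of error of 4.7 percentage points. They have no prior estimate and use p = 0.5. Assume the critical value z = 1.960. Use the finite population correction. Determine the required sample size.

Unadjusted: n₀ = 1.960² × 0.50 × 0.50 / 0.047² ≈ 434.77, so n₀ = 435.
Finite population correction with N = 600: n = n₀ / (1 + (n₀−1)/N) = 435 / (1 + 434/600) = 435 / 1.7233 ≈ 252.42.
Rounding up, n = 253.

253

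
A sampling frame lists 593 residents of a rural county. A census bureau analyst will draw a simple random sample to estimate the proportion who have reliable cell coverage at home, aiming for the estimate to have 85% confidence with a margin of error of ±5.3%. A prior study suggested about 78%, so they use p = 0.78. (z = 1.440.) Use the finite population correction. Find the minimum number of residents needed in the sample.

Unadjusted: n₀ = 1.440² × 0.78 × 0.22 / 0.053² ≈ 126.67, so n₀ = 127.
Finite population correction with N = 593: n = n₀ / (1 + (n₀−1)/N) = 127 / (1 + 126/593) = 127 / 1.2125 ≈ 104.74.
Rounding up, n = 105.

105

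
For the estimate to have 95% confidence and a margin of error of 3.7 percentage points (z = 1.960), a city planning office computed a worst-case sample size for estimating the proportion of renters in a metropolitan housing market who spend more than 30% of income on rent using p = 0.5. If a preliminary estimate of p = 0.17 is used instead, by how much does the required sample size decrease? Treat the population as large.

Conservative (p = 0.5): n = 1.960² × 0.25 / 0.037² ≈ 701.53 → 702.
Using p = 0.17: p(1−p) = 0.1411, so n = 1.960² × 0.1411 / 0.037² ≈ 395.95 → 396.
Reduction: 702 − 396 = 306.

306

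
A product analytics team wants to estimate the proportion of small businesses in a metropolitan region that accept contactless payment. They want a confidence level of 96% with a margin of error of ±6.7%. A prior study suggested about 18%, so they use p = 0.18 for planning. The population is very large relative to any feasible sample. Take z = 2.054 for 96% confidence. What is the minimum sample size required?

With p = 0.18, p(1−p) = 0.1476.
n = z²·p(1−p)/E² = 2.054² × 0.1476 / 0.067² = 4.2189 × 0.1476 / 0.004489 ≈ 138.72.
Rounding up gives n = 139.

139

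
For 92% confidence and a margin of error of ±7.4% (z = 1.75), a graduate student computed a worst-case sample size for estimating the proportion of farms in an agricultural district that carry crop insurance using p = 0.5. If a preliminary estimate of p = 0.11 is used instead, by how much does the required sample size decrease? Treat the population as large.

85

Conservative (p = 0.5): n = 1.75² × 0.25 / 0.074² ≈ 139.81 → 140.
Using p = 0.11: p(1−p) = 0.0979, so n = 1.75² × 0.0979 / 0.074² ≈ 54.75 → 55.
Reduction: 140 − 55 = 85.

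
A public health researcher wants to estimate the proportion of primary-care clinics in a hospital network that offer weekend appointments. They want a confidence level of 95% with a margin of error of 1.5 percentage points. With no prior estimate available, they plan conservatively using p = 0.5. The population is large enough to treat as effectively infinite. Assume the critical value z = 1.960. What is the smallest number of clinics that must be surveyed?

4269

With p = 0.5, p(1−p) = 0.25.
n = z²·p(1−p)/E² = 1.960² × 0.2500 / 0.015² = 3.8416 × 0.2500 / 0.000225 ≈ 4268.44.
Rounding up gives n = 4269.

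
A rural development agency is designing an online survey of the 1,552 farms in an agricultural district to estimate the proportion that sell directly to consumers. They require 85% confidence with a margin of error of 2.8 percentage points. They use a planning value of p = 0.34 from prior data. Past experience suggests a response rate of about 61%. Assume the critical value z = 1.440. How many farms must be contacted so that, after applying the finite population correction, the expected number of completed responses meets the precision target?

705

Completed interviews needed (unadjusted): n₀ = 1.440² × 0.2244 / 0.028² ≈ 593.52 → 594.
FPC for N = 1,552: n = 594 / (1 + 593/1552) = 594 / 1.3821 ≈ 429.78 → 430.
At a 61% response rate, contacts needed = 430 / 0.61 ≈ 704.92 → 705.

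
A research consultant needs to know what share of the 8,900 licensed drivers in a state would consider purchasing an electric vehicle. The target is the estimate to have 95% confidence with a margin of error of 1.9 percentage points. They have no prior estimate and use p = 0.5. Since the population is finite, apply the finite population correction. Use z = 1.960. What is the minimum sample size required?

Unadjusted: n₀ = 1.960² × 0.50 × 0.50 / 0.019² ≈ 2660.39, so n₀ = 2661.
Finite population correction with N = 8,900: n = n₀ / (1 + (n₀−1)/N) = 2661 / (1 + 2660/8900) = 2661 / 1.2989 ≈ 2048.69.
Rounding up, n = 2049.

2049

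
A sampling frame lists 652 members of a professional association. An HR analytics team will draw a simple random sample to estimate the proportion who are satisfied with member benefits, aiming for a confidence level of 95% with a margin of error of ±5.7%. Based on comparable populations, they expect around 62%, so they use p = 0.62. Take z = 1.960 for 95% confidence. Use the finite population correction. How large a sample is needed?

Unadjusted: n₀ = 1.960² × 0.62 × 0.38 / 0.057² ≈ 278.57, so n₀ = 279.
Finite population correction with N = 652: n = n₀ / (1 + (n₀−1)/N) = 279 / (1 + 278/652) = 279 / 1.4264 ≈ 195.60.
Rounding up, n = 196.

196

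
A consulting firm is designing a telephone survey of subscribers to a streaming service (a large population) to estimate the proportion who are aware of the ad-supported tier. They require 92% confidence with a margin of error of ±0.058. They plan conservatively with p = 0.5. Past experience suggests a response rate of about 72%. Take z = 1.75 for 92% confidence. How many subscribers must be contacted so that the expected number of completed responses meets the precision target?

317

Completed interviews needed: n₀ = 1.75² × 0.2500 / 0.058² ≈ 227.59 → 228.
At a 72% response rate, contacts needed = 228 / 0.72 ≈ 316.67 → 317.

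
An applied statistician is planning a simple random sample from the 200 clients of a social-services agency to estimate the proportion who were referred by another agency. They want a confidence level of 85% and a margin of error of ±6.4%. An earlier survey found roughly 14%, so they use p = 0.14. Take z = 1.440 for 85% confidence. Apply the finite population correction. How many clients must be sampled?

47

Unadjusted: n₀ = 1.440² × 0.14 × 0.86 / 0.064² ≈ 60.95, so n₀ = 61.
Finite population correction with N = 200: n = n₀ / (1 + (n₀−1)/N) = 61 / (1 + 60/200) = 61 / 1.3000 ≈ 46.92.
Rounding up, n = 47.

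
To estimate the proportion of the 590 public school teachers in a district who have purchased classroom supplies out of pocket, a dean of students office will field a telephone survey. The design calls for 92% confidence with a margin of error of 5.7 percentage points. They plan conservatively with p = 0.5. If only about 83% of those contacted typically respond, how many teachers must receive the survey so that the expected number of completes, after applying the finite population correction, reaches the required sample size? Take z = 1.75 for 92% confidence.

Completed interviews needed (unadjusted): n₀ = 1.75² × 0.2500 / 0.057² ≈ 235.65 → 236.
FPC for N = 590: n = 236 / (1 + 235/590) = 236 / 1.3983 ≈ 168.78 → 169.
At an 83% response rate, contacts needed = 169 / 0.83 ≈ 203.61 → 204.

204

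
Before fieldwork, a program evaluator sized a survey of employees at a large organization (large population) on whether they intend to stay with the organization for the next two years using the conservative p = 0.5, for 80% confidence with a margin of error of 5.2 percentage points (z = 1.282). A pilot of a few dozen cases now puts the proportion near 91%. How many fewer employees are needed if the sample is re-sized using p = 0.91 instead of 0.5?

Conservative (p = 0.5): n = 1.282² × 0.25 / 0.052² ≈ 151.95 → 152.
Using p = 0.91: p(1−p) = 0.0819, so n = 1.282² × 0.0819 / 0.052² ≈ 49.78 → 50.
Reduction: 152 − 50 = 102.

102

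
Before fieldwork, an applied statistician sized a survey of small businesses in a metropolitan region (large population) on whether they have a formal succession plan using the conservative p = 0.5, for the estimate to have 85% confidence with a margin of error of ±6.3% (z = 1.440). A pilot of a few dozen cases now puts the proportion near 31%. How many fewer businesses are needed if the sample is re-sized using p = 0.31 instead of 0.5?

19

Conservative (p = 0.5): n = 1.440² × 0.25 / 0.063² ≈ 130.61 → 131.
Using p = 0.31: p(1−p) = 0.2139, so n = 1.440² × 0.2139 / 0.063² ≈ 111.75 → 112.
Reduction: 131 − 112 = 19.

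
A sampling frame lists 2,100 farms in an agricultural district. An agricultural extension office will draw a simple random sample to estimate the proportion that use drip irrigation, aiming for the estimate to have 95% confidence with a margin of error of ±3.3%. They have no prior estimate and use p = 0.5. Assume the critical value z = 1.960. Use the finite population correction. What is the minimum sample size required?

Unadjusted: n₀ = 1.960² × 0.50 × 0.50 / 0.033² ≈ 881.91, so n₀ = 882.
Finite population correction with N = 2,100: n = n₀ / (1 + (n₀−1)/N) = 882 / (1 + 881/2100) = 882 / 1.4195 ≈ 621.34.
Rounding up, n = 622.

622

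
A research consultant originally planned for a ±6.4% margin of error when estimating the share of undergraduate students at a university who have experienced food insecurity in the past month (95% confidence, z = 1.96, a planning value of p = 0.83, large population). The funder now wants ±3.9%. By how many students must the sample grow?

224

At ±6.4%: n = 1.96² × 0.1411 / 0.064² ≈ 132.34 → 133.
At ±3.9%: n = 1.96² × 0.1411 / 0.039² ≈ 356.38 → 357.
Additional respondents: 357 − 133 = 224.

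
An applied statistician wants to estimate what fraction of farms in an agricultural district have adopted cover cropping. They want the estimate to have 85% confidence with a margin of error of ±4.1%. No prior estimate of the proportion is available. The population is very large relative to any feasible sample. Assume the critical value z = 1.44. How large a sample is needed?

With no prior estimate, use p = 0.5, giving p(1−p) = 0.25.
n = z²·p(1−p)/E² = 1.44² × 0.2500 / 0.041² = 2.0736 × 0.2500 / 0.001681 ≈ 308.39.
Rounding up gives n = 309.

309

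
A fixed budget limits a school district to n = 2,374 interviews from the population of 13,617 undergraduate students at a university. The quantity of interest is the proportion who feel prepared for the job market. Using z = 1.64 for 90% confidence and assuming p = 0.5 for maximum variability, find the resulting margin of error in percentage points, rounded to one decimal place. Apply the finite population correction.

Finite-population factor: (N−n)/(N−1) = (13617−2374)/(13617−1) = 0.8257.
SE(p̂) = √[p(1−p)/n · (N−n)/(N−1)] = √[0.2500/2374 × 0.8257] = 0.00932.
E = z × SE = 1.64 × 0.00932 = 0.01529 ≈ 1.5 percentage points.

1.5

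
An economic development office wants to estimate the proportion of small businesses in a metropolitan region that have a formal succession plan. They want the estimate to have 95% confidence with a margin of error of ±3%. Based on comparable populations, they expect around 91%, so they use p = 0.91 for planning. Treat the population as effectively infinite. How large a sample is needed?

350

For 95% confidence, z = 1.960.
With p = 0.91, p(1−p) = 0.0819.
n = z²·p(1−p)/E² = 1.960² × 0.0819 / 0.030² = 3.8416 × 0.0819 / 0.000900 ≈ 349.59.
Rounding up gives n = 350.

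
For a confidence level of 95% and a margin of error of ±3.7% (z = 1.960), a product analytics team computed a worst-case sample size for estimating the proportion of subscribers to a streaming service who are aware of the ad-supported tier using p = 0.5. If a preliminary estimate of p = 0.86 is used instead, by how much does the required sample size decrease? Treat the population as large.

364

Conservative (p = 0.5): n = 1.960² × 0.25 / 0.037² ≈ 701.53 → 702.
Using p = 0.86: p(1−p) = 0.1204, so n = 1.960² × 0.1204 / 0.037² ≈ 337.86 → 338.
Reduction: 702 − 338 = 364.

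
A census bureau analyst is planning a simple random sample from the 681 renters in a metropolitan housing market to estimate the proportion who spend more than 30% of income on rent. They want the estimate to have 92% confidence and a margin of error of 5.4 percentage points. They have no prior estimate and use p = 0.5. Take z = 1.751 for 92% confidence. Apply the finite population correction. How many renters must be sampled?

190

Unadjusted: n₀ = 1.751² × 0.50 × 0.50 / 0.054² ≈ 262.86, so n₀ = 263.
Finite population correction with N = 681: n = n₀ / (1 + (n₀−1)/N) = 263 / (1 + 262/681) = 263 / 1.3847 ≈ 189.93.
Rounding up, n = 190.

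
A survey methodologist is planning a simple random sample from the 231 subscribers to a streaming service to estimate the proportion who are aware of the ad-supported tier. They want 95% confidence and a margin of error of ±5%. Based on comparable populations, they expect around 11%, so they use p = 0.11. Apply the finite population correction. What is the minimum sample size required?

92

For 95% confidence, z = 1.960.
Unadjusted: n₀ = 1.960² × 0.11 × 0.89 / 0.050² ≈ 150.44, so n₀ = 151.
Finite population correction with N = 231: n = n₀ / (1 + (n₀−1)/N) = 151 / (1 + 150/231) = 151 / 1.6494 ≈ 91.55.
Rounding up, n = 92.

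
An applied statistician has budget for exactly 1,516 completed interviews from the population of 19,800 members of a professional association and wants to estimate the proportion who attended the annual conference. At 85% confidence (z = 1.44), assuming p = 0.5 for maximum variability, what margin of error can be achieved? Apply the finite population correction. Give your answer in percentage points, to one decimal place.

Finite-population factor: (N−n)/(N−1) = (19800−1516)/(19800−1) = 0.9235.
SE(p̂) = √[p(1−p)/n · (N−n)/(N−1)] = √[0.2500/1516 × 0.9235] = 0.01234.
E = z × SE = 1.44 × 0.01234 = 0.01777 ≈ 1.8 percentage points.

1.8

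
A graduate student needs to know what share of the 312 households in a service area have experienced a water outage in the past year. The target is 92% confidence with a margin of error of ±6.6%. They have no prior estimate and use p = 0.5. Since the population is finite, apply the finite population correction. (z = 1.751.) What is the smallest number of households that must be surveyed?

113

Unadjusted: n₀ = 1.751² × 0.50 × 0.50 / 0.066² ≈ 175.96, so n₀ = 176.
Finite population correction with N = 312: n = n₀ / (1 + (n₀−1)/N) = 176 / (1 + 175/312) = 176 / 1.5609 ≈ 112.76.
Rounding up, n = 113.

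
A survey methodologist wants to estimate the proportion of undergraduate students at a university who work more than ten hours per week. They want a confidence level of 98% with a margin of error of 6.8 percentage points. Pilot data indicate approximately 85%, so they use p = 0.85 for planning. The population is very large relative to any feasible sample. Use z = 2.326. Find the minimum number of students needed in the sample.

With p = 0.85, p(1−p) = 0.1275.
n = z²·p(1−p)/E² = 2.326² × 0.1275 / 0.068² = 5.4103 × 0.1275 / 0.004624 ≈ 149.18.
Rounding up gives n = 150.

150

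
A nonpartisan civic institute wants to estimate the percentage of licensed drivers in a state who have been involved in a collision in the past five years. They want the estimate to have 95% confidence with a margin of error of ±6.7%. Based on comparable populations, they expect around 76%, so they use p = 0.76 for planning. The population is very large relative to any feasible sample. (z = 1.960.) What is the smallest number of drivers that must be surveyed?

With p = 0.76, p(1−p) = 0.1824.
n = z²·p(1−p)/E² = 1.960² × 0.1824 / 0.067² = 3.8416 × 0.1824 / 0.004489 ≈ 156.09.
Rounding up gives n = 157.

157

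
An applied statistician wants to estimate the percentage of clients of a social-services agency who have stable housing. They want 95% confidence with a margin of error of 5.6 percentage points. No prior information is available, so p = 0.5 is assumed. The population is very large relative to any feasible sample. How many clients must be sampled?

307

For 95% confidence, z = 1.960.
With p = 0.5, p(1−p) = 0.25.
n = z²·p(1−p)/E² = 1.960² × 0.2500 / 0.056² = 3.8416 × 0.2500 / 0.003136 ≈ 306.25.
Rounding up gives n = 307.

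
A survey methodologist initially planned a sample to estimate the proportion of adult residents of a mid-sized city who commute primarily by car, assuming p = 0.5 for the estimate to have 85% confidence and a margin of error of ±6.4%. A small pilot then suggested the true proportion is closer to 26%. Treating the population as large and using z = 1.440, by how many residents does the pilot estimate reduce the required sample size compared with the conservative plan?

Conservative (p = 0.5): n = 1.440² × 0.25 / 0.064² ≈ 126.56 → 127.
Using p = 0.26: p(1−p) = 0.1924, so n = 1.440² × 0.1924 / 0.064² ≈ 97.40 → 98.
Reduction: 127 − 98 = 29.

29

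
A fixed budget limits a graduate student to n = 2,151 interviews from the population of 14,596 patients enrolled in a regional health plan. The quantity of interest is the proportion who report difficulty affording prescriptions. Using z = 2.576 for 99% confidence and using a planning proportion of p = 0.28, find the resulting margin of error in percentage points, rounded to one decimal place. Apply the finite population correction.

2.3

Finite-population factor: (N−n)/(N−1) = (14596−2151)/(14596−1) = 0.8527.
SE(p̂) = √[p(1−p)/n · (N−n)/(N−1)] = √[0.2016/2151 × 0.8527] = 0.00894.
E = z × SE = 2.576 × 0.00894 = 0.02303 ≈ 2.3 percentage points.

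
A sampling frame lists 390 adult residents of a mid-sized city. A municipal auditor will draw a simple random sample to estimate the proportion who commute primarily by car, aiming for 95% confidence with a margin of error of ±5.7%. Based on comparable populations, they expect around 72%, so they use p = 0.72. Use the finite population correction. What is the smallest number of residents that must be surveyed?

149

For 95% confidence, z = 1.960.
Unadjusted: n₀ = 1.960² × 0.72 × 0.28 / 0.057² ≈ 238.37, so n₀ = 239.
Finite population correction with N = 390: n = n₀ / (1 + (n₀−1)/N) = 239 / (1 + 238/390) = 239 / 1.6103 ≈ 148.42.
Rounding up, n = 149.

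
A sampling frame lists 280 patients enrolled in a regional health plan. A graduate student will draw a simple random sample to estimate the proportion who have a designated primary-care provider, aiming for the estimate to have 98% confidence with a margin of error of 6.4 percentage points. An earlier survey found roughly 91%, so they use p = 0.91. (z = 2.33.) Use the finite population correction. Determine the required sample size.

Unadjusted: n₀ = 2.33² × 0.91 × 0.09 / 0.064² ≈ 108.55, so n₀ = 109.
Finite population correction with N = 280: n = n₀ / (1 + (n₀−1)/N) = 109 / (1 + 108/280) = 109 / 1.3857 ≈ 78.66.
Rounding up, n = 79.

79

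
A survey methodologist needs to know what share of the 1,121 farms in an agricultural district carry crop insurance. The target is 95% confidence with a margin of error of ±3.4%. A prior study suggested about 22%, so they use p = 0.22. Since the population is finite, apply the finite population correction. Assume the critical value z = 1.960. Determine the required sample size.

379

Unadjusted: n₀ = 1.960² × 0.22 × 0.78 / 0.034² ≈ 570.26, so n₀ = 571.
Finite population correction with N = 1,121: n = n₀ / (1 + (n₀−1)/N) = 571 / (1 + 570/1121) = 571 / 1.5085 ≈ 378.53.
Rounding up, n = 379.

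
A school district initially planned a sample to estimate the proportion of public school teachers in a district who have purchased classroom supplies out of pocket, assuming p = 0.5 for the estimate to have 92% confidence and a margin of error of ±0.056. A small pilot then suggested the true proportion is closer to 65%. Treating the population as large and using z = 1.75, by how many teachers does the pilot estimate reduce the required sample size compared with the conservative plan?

Conservative (p = 0.5): n = 1.75² × 0.25 / 0.056² ≈ 244.14 → 245.
Using p = 0.65: p(1−p) = 0.2275, so n = 1.75² × 0.2275 / 0.056² ≈ 222.17 → 223.
Reduction: 245 − 223 = 22.

22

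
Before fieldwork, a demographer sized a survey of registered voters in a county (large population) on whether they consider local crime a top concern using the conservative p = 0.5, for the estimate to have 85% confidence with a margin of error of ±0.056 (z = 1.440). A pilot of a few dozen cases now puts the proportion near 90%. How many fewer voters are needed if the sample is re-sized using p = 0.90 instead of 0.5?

106

Conservative (p = 0.5): n = 1.440² × 0.25 / 0.056² ≈ 165.31 → 166.
Using p = 0.90: p(1−p) = 0.0900, so n = 1.440² × 0.0900 / 0.056² ≈ 59.51 → 60.
Reduction: 166 − 60 = 106.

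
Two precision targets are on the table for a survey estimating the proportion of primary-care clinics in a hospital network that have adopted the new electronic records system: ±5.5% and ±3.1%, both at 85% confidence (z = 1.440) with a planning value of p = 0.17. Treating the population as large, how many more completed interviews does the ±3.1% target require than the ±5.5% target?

At ±5.5%: n = 1.440² × 0.1411 / 0.055² ≈ 96.72 → 97.
At ±3.1%: n = 1.440² × 0.1411 / 0.031² ≈ 304.46 → 305.
Additional respondents: 305 − 97 = 208.

208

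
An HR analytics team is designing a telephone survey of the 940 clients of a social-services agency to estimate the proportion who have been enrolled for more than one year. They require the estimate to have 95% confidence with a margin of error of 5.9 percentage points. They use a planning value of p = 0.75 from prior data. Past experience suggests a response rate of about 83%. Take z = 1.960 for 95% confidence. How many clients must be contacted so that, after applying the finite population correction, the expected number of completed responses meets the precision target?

205

Completed interviews needed (unadjusted): n₀ = 1.960² × 0.1875 / 0.059² ≈ 206.92 → 207.
FPC for N = 940: n = 207 / (1 + 206/940) = 207 / 1.2191 ≈ 169.79 → 170.
At an 83% response rate, contacts needed = 170 / 0.83 ≈ 204.82 → 205.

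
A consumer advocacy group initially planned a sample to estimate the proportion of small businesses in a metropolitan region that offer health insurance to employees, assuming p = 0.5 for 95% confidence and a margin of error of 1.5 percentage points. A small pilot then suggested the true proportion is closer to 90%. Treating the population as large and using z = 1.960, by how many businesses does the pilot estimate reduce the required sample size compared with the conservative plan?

Conservative (p = 0.5): n = 1.960² × 0.25 / 0.015² ≈ 4268.44 → 4269.
Using p = 0.90: p(1−p) = 0.0900, so n = 1.960² × 0.0900 / 0.015² ≈ 1536.64 → 1537.
Reduction: 4269 − 1537 = 2732.

2732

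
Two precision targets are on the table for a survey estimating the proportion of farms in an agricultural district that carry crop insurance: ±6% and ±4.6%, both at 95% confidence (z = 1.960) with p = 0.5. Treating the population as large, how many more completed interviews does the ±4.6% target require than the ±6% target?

At ±6%: n = 1.960² × 0.2500 / 0.060² ≈ 266.78 → 267.
At ±4.6%: n = 1.960² × 0.2500 / 0.046² ≈ 453.88 → 454.
Additional respondents: 454 − 267 = 187.

187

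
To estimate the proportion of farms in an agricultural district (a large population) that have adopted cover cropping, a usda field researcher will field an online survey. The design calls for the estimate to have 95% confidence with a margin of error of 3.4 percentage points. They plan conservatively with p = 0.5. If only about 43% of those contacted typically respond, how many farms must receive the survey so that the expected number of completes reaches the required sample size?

1933

For 95% confidence, z = 1.960.
Completed interviews needed: n₀ = 1.960² × 0.2500 / 0.034² ≈ 830.80 → 831.
At a 43% response rate, contacts needed = 831 / 0.43 ≈ 1932.56 → 1933.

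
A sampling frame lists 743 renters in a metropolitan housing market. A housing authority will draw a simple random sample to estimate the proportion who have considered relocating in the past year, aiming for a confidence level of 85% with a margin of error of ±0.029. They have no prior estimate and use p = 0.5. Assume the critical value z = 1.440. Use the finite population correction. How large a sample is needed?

Unadjusted: n₀ = 1.440² × 0.50 × 0.50 / 0.029² ≈ 616.41, so n₀ = 617.
Finite population correction with N = 743: n = n₀ / (1 + (n₀−1)/N) = 617 / (1 + 616/743) = 617 / 1.8291 ≈ 337.33.
Rounding up, n = 338.

338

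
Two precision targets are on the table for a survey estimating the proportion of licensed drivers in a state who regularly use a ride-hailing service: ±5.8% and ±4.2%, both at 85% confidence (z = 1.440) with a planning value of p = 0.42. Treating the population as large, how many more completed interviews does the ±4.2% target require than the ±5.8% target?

At ±5.8%: n = 1.440² × 0.2436 / 0.058² ≈ 150.16 → 151.
At ±4.2%: n = 1.440² × 0.2436 / 0.042² ≈ 286.35 → 287.
Additional respondents: 287 − 151 = 136.

136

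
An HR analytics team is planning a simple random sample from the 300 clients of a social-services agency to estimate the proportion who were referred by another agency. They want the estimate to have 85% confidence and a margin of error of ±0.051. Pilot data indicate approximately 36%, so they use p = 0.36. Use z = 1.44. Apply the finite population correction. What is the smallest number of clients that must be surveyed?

115

Unadjusted: n₀ = 1.44² × 0.36 × 0.64 / 0.051² ≈ 183.68, so n₀ = 184.
Finite population correction with N = 300: n = n₀ / (1 + (n₀−1)/N) = 184 / (1 + 183/300) = 184 / 1.6100 ≈ 114.29.
Rounding up, n = 115.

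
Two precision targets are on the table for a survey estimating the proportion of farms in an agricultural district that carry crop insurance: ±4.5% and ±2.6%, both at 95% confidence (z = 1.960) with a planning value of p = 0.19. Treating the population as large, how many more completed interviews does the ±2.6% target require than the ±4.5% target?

At ±4.5%: n = 1.960² × 0.1539 / 0.045² ≈ 291.96 → 292.
At ±2.6%: n = 1.960² × 0.1539 / 0.026² ≈ 874.59 → 875.
Additional respondents: 875 − 292 = 583.

583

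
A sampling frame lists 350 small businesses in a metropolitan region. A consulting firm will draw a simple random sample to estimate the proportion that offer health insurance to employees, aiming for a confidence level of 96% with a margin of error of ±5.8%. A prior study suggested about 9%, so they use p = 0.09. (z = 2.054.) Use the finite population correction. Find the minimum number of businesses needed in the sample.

Unadjusted: n₀ = 2.054² × 0.09 × 0.91 / 0.058² ≈ 102.71, so n₀ = 103.
Finite population correction with N = 350: n = n₀ / (1 + (n₀−1)/N) = 103 / (1 + 102/350) = 103 / 1.2914 ≈ 79.76.
Rounding up, n = 80.

80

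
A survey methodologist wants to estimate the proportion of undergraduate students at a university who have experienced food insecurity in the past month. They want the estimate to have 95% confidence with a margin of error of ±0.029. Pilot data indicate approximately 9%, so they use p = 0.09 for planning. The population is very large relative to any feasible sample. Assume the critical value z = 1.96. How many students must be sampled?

With p = 0.09, p(1−p) = 0.0819.
n = z²·p(1−p)/E² = 1.96² × 0.0819 / 0.029² = 3.8416 × 0.0819 / 0.000841 ≈ 374.11.
Rounding up gives n = 375.

375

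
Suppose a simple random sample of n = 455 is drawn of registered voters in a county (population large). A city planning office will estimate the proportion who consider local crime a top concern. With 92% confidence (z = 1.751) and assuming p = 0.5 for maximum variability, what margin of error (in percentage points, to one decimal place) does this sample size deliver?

4.1

SE(p̂) = √[p(1−p)/n] = √[0.2500/455] = 0.02344.
E = z × SE = 1.751 × 0.02344 = 0.04104, or 4.1 percentage points.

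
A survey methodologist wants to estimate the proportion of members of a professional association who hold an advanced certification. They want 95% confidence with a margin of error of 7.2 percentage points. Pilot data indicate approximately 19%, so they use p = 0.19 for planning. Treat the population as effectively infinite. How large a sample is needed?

For 95% confidence, z = 1.960.
With p = 0.19, p(1−p) = 0.1539.
n = z²·p(1−p)/E² = 1.960² × 0.1539 / 0.072² = 3.8416 × 0.1539 / 0.005184 ≈ 114.05.
Rounding up gives n = 115.

115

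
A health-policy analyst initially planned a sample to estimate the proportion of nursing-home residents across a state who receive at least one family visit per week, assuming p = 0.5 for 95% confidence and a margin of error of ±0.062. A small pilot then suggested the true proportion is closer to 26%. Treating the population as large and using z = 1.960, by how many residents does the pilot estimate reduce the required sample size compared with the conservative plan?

57

Conservative (p = 0.5): n = 1.960² × 0.25 / 0.062² ≈ 249.84 → 250.
Using p = 0.26: p(1−p) = 0.1924, so n = 1.960² × 0.1924 / 0.062² ≈ 192.28 → 193.
Reduction: 250 − 193 = 57.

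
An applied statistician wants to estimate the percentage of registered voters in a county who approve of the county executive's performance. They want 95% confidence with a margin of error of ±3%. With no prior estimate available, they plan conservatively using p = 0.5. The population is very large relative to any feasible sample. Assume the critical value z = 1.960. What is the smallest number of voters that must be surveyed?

1068

With p = 0.5, p(1−p) = 0.25.
n = z²·p(1−p)/E² = 1.960² × 0.2500 / 0.030² = 3.8416 × 0.2500 / 0.000900 ≈ 1067.11.
Rounding up gives n = 1068.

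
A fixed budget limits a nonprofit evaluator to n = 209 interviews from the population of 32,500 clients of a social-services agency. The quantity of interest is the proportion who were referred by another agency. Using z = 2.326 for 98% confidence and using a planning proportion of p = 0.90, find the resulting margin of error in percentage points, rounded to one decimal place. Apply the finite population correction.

4.8

Finite-population factor: (N−n)/(N−1) = (32500−209)/(32500−1) = 0.9936.
SE(p̂) = √[p(1−p)/n · (N−n)/(N−1)] = √[0.0900/209 × 0.9936] = 0.02068.
E = z × SE = 2.326 × 0.02068 = 0.04811 ≈ 4.8 percentage points.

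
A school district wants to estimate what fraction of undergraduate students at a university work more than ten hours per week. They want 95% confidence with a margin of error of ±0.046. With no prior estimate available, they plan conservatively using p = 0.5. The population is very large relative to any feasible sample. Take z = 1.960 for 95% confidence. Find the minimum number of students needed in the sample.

With p = 0.5, p(1−p) = 0.25.
n = z²·p(1−p)/E² = 1.960² × 0.2500 / 0.046² = 3.8416 × 0.2500 / 0.002116 ≈ 453.88.
Rounding up gives n = 454.

454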